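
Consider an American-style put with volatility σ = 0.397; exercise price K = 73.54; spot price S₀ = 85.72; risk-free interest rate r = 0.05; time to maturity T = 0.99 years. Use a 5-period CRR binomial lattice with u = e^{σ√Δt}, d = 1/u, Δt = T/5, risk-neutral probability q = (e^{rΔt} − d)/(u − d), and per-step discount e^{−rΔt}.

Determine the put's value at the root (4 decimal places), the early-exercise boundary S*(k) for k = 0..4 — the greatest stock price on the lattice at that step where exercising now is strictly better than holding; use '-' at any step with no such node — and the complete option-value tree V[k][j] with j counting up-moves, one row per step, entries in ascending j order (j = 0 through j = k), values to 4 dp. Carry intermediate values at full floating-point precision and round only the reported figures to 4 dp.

price = 5.9486
boundary = - - - 50.4572 60.2064
tree:
5.9486
9.6683 2.1048
15.2584 3.9065 0.2269
23.0828 7.2292 0.4440 0.0000
31.2534 13.3336 0.8690 0.0000 0.0000
38.1009 23.0828 1.7007 0.0000 0.0000 0.0000

Δt=0.19800  u=1.19322  d=0.83807  q=0.48397  discount=0.99015
step 5 (expiry): payoffs max(K−S,0) = 38.1009 23.0828 1.7007 0.0000 0.0000 0.0000
step 4: (k=4,j=0): S=42.2866, (K−S)⁺=31.2534, hold=30.5289 ⇒ V=31.2534 exercise | (k=4,j=1): S=60.2064, (K−S)⁺=13.3336, hold=12.6092 ⇒ V=13.3336 exercise | (k=4,j=2): S=85.7200, (K−S)⁺=0.0000, hold=0.8690 ⇒ V=0.8690 continue | (k=4,j=3): S=122.0455, (K−S)⁺=0.0000, hold=0.0000 ⇒ V=0.0000 continue | (k=4,j=4): S=173.7646, (K−S)⁺=0.0000, hold=0.0000 ⇒ V=0.0000 continue  boundary S*=60.2064
step 3: (k=3,j=0): S=50.4572, (K−S)⁺=23.0828, hold=22.3584 ⇒ V=23.0828 exercise | (k=3,j=1): S=71.8393, (K−S)⁺=1.7007, hold=7.2292 ⇒ V=7.2292 continue | (k=3,j=2): S=102.2826, (K−S)⁺=0.0000, hold=0.4440 ⇒ V=0.4440 continue | (k=3,j=3): S=145.6269, (K−S)⁺=0.0000, hold=0.0000 ⇒ V=0.0000 continue  boundary S*=50.4572
step 2: (k=2,j=0): S=60.2064, (K−S)⁺=13.3336, hold=15.2584 ⇒ V=15.2584 continue | (k=2,j=1): S=85.7200, (K−S)⁺=0.0000, hold=3.9065 ⇒ V=3.9065 continue | (k=2,j=2): S=122.0455, (K−S)⁺=0.0000, hold=0.2269 ⇒ V=0.2269 continue  boundary S*=-
step 1: (k=1,j=0): S=71.8393, (K−S)⁺=1.7007, hold=9.6683 ⇒ V=9.6683 continue | (k=1,j=1): S=102.2826, (K−S)⁺=0.0000, hold=2.1048 ⇒ V=2.1048 continue  boundary S*=-
step 0: (k=0,j=0): S=85.7200, (K−S)⁺=0.0000, hold=5.9486 ⇒ V=5.9486 continue  boundary S*=-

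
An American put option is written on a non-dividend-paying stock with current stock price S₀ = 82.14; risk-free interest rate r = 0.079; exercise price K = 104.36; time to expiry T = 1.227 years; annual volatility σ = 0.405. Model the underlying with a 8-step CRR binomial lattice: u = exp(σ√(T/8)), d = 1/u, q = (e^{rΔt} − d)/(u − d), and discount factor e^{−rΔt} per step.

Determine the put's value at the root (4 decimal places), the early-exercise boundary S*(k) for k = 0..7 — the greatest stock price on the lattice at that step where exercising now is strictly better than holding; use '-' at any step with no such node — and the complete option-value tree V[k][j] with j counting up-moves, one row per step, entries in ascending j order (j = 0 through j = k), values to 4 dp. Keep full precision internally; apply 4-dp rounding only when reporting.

price = 25.4696
boundary = - 70.0924 59.8119 70.0924 59.8119 70.0924 59.8119 70.0924
tree:
25.4696
34.2676 17.2483
44.5481 24.7480 10.1310
53.3208 34.2676 15.7837 4.6964
60.8068 44.5481 23.7588 8.1527 1.3369
67.1948 53.3208 34.2676 13.7760 2.6993 0.0000
72.6459 60.8068 44.5481 22.3935 5.4503 0.0000 0.0000
77.2975 67.1948 53.3208 34.2676 11.0048 0.0000 0.0000 0.0000
81.2668 72.6459 60.8068 44.5481 22.2200 0.0000 0.0000 0.0000 0.0000

params: Δt=0.15338 u=1.17188 d=0.85333 q=0.49870 e^(-rΔt)=0.98796
t_8 payoffs: 81.2668 72.6459 60.8068 44.5481 22.2200 0.0000 0.0000 0.0000 0.0000
t_7: node(7,0) S=27.0625 payoff=77.2975 vs cont=76.0406 → 77.2975 [stop]  node(7,1) S=37.1652 payoff=67.1948 vs cont=65.9380 → 67.1948 [stop]  node(7,2) S=51.0392 payoff=53.3208 vs cont=52.0640 → 53.3208 [stop]  node(7,3) S=70.0924 payoff=34.2676 vs cont=33.0107 → 34.2676 [stop]  node(7,4) S=96.2584 payoff=8.1016 vs cont=11.0048 → 11.0048 [wait]  node(7,5) S=132.1922 payoff=0.0000 vs cont=0.0000 → 0.0000 [wait]  node(7,6) S=181.5404 payoff=0.0000 vs cont=0.0000 → 0.0000 [wait]  node(7,7) S=249.3106 payoff=0.0000 vs cont=0.0000 → 0.0000 [wait]  ⇒ S*(7)=70.0924
t_6: node(6,0) S=31.7141 payoff=72.6459 vs cont=71.3890 → 72.6459 [stop]  node(6,1) S=43.5532 payoff=60.8068 vs cont=59.5500 → 60.8068 [stop]  node(6,2) S=59.8119 payoff=44.5481 vs cont=43.2913 → 44.5481 [stop]  node(6,3) S=82.1400 payoff=22.2200 vs cont=22.3935 → 22.3935 [wait]  node(6,4) S=112.8034 payoff=0.0000 vs cont=5.4503 → 5.4503 [wait]  node(6,5) S=154.9136 payoff=0.0000 vs cont=0.0000 → 0.0000 [wait]  node(6,6) S=212.7439 payoff=0.0000 vs cont=0.0000 → 0.0000 [wait]  ⇒ S*(6)=59.8119
t_5: node(5,0) S=37.1652 payoff=67.1948 vs cont=65.9380 → 67.1948 [stop]  node(5,1) S=51.0392 payoff=53.3208 vs cont=52.0640 → 53.3208 [stop]  node(5,2) S=70.0924 payoff=34.2676 vs cont=33.0962 → 34.2676 [stop]  node(5,3) S=96.2584 payoff=8.1016 vs cont=13.7760 → 13.7760 [wait]  node(5,4) S=132.1922 payoff=0.0000 vs cont=2.6993 → 2.6993 [wait]  node(5,5) S=181.5404 payoff=0.0000 vs cont=0.0000 → 0.0000 [wait]  ⇒ S*(5)=70.0924
t_4: node(4,0) S=43.5532 payoff=60.8068 vs cont=59.5500 → 60.8068 [stop]  node(4,1) S=59.8119 payoff=44.5481 vs cont=43.2913 → 44.5481 [stop]  node(4,2) S=82.1400 payoff=22.2200 vs cont=23.7588 → 23.7588 [wait]  node(4,3) S=112.8034 payoff=0.0000 vs cont=8.1527 → 8.1527 [wait]  node(4,4) S=154.9136 payoff=0.0000 vs cont=1.3369 → 1.3369 [wait]  ⇒ S*(4)=59.8119
t_3: node(3,0) S=51.0392 payoff=53.3208 vs cont=52.0640 → 53.3208 [stop]  node(3,1) S=70.0924 payoff=34.2676 vs cont=33.7689 → 34.2676 [stop]  node(3,2) S=96.2584 payoff=8.1016 vs cont=15.7837 → 15.7837 [wait]  node(3,3) S=132.1922 payoff=0.0000 vs cont=4.6964 → 4.6964 [wait]  ⇒ S*(3)=70.0924
t_2: node(2,0) S=59.8119 payoff=44.5481 vs cont=43.2913 → 44.5481 [stop]  node(2,1) S=82.1400 payoff=22.2200 vs cont=24.7480 → 24.7480 [wait]  node(2,2) S=112.8034 payoff=0.0000 vs cont=10.1310 → 10.1310 [wait]  ⇒ S*(2)=59.8119
t_1: node(1,0) S=70.0924 payoff=34.2676 vs cont=34.2563 → 34.2676 [stop]  node(1,1) S=96.2584 payoff=8.1016 vs cont=17.2483 → 17.2483 [wait]  ⇒ S*(1)=70.0924
t_0: node(0,0) S=82.1400 payoff=22.2200 vs cont=25.4696 → 25.4696 [wait]  ⇒ S*(0)=-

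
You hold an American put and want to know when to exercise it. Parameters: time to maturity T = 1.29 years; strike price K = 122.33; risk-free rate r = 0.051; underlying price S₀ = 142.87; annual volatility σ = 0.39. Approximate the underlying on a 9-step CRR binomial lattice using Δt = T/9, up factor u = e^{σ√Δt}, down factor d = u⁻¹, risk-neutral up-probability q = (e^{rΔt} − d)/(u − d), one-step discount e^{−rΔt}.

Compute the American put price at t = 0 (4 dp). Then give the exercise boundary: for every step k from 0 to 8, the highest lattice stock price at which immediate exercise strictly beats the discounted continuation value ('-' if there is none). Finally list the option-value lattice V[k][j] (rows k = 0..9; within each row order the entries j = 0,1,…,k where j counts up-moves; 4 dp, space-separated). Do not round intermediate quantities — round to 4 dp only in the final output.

Δt=0.14333, u=1.15911, d=0.86273, q=0.48791, disc=e^(-rΔt)=0.99272
k=9 terminal: V=max(K-S,0) → 84.5012 71.5057 54.0459 30.5880 0.0000 0.0000 0.0000 0.0000 0.0000 0.0000
k=8: j=0 S=43.8477 intr=78.4823 cont=77.5913 V=78.4823[EX]; j=1 S=58.9109 intr=63.4191 cont=62.5282 V=63.4191[EX]; j=2 S=79.1487 intr=43.1813 cont=42.2903 V=43.1813[EX]; j=3 S=106.3390 intr=15.9910 cont=15.5498 V=15.9910[EX]; j=4 S=142.8700 intr=0.0000 cont=0.0000 V=0.0000[hold]; j=5 S=191.9507 intr=0.0000 cont=0.0000 V=0.0000[hold]; j=6 S=257.8922 intr=0.0000 cont=0.0000 V=0.0000[hold]; j=7 S=346.4868 intr=0.0000 cont=0.0000 V=0.0000[hold]; j=8 S=465.5167 intr=0.0000 cont=0.0000 V=0.0000[hold]  S*(8)=106.3390
k=7: j=0 S=50.8243 intr=71.5057 cont=70.6148 V=71.5057[EX]; j=1 S=68.2841 intr=54.0459 cont=53.1549 V=54.0459[EX]; j=2 S=91.7420 intr=30.5880 cont=29.6970 V=30.5880[EX]; j=3 S=123.2585 intr=0.0000 cont=8.1292 V=8.1292[hold]; j=4 S=165.6019 intr=0.0000 cont=0.0000 V=0.0000[hold]; j=5 S=222.4917 intr=0.0000 cont=0.0000 V=0.0000[hold]; j=6 S=298.9252 intr=0.0000 cont=0.0000 V=0.0000[hold]; j=7 S=401.6160 intr=0.0000 cont=0.0000 V=0.0000[hold]  S*(7)=91.7420
k=6: j=0 S=58.9109 intr=63.4191 cont=62.5282 V=63.4191[EX]; j=1 S=79.1487 intr=43.1813 cont=42.2903 V=43.1813[EX]; j=2 S=106.3390 intr=15.9910 cont=19.4872 V=19.4872[hold]; j=3 S=142.8700 intr=0.0000 cont=4.1326 V=4.1326[hold]; j=4 S=191.9507 intr=0.0000 cont=0.0000 V=0.0000[hold]; j=5 S=257.8922 intr=0.0000 cont=0.0000 V=0.0000[hold]; j=6 S=346.4868 intr=0.0000 cont=0.0000 V=0.0000[hold]  S*(6)=79.1487
k=5: j=0 S=68.2841 intr=54.0459 cont=53.1549 V=54.0459[EX]; j=1 S=91.7420 intr=30.5880 cont=31.3904 V=31.3904[hold]; j=2 S=123.2585 intr=0.0000 cont=11.9082 V=11.9082[hold]; j=3 S=165.6019 intr=0.0000 cont=2.1008 V=2.1008[hold]; j=4 S=222.4917 intr=0.0000 cont=0.0000 V=0.0000[hold]; j=5 S=298.9252 intr=0.0000 cont=0.0000 V=0.0000[hold]  S*(5)=68.2841
k=4: j=0 S=79.1487 intr=43.1813 cont=42.6790 V=43.1813[EX]; j=1 S=106.3390 intr=15.9910 cont=21.7255 V=21.7255[hold]; j=2 S=142.8700 intr=0.0000 cont=7.0712 V=7.0712[hold]; j=3 S=191.9507 intr=0.0000 cont=1.0680 V=1.0680[hold]; j=4 S=257.8922 intr=0.0000 cont=0.0000 V=0.0000[hold]  S*(4)=79.1487
k=3: j=0 S=91.7420 intr=30.5880 cont=32.4745 V=32.4745[hold]; j=1 S=123.2585 intr=0.0000 cont=14.4694 V=14.4694[hold]; j=2 S=165.6019 intr=0.0000 cont=4.1120 V=4.1120[hold]; j=3 S=222.4917 intr=0.0000 cont=0.5429 V=0.5429[hold]  S*(3)=-
k=2: j=0 S=106.3390 intr=15.9910 cont=23.5171 V=23.5171[hold]; j=1 S=142.8700 intr=0.0000 cont=9.3473 V=9.3473[hold]; j=2 S=191.9507 intr=0.0000 cont=2.3534 V=2.3534[hold]  S*(2)=-
k=1: j=0 S=123.2585 intr=0.0000 cont=16.4826 V=16.4826[hold]; j=1 S=165.6019 intr=0.0000 cont=5.8917 V=5.8917[hold]  S*(1)=-
k=0: j=0 S=142.8700 intr=0.0000 cont=11.2328 V=11.2328[hold]  S*(0)=-

price = 11.2328
boundary = - - - - 79.1487 68.2841 79.1487 91.7420 106.3390
tree:
11.2328
16.4826 5.8917
23.5171 9.3473 2.3534
32.4745 14.4694 4.1120 0.5429
43.1813 21.7255 7.0712 1.0680 0.0000
54.0459 31.3904 11.9082 2.1008 0.0000 0.0000
63.4191 43.1813 19.4872 4.1326 0.0000 0.0000 0.0000
71.5057 54.0459 30.5880 8.1292 0.0000 0.0000 0.0000 0.0000
78.4823 63.4191 43.1813 15.9910 0.0000 0.0000 0.0000 0.0000 0.0000
84.5012 71.5057 54.0459 30.5880 0.0000 0.0000 0.0000 0.0000 0.0000 0.0000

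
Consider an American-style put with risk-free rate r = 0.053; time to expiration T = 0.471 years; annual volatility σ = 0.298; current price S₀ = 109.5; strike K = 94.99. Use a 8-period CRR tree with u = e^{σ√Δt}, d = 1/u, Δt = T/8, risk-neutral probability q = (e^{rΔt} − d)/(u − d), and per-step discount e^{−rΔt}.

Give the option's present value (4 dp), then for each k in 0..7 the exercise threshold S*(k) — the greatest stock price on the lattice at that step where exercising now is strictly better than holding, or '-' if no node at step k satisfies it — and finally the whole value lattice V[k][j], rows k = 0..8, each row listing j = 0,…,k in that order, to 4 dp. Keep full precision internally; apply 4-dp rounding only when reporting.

Δt=0.05887  u=1.07499  d=0.93025  q=0.50352  discount=0.99688
step 8 (expiry): payoffs max(K−S,0) = 33.5865 24.0325 12.9919 0.2335 0.0000 0.0000 0.0000 0.0000 0.0000
step 7: (k=7,j=0): S=66.0079, (K−S)⁺=28.9821, hold=28.6862 ⇒ V=28.9821 exercise | (k=7,j=1): S=76.2783, (K−S)⁺=18.7117, hold=18.4158 ⇒ V=18.7117 exercise | (k=7,j=2): S=88.1467, (K−S)⁺=6.8433, hold=6.5473 ⇒ V=6.8433 exercise | (k=7,j=3): S=101.8618, (K−S)⁺=0.0000, hold=0.1156 ⇒ V=0.1156 continue | (k=7,j=4): S=117.7109, (K−S)⁺=0.0000, hold=0.0000 ⇒ V=0.0000 continue | (k=7,j=5): S=136.0260, (K−S)⁺=0.0000, hold=0.0000 ⇒ V=0.0000 continue | (k=7,j=6): S=157.1909, (K−S)⁺=0.0000, hold=0.0000 ⇒ V=0.0000 continue | (k=7,j=7): S=181.6488, (K−S)⁺=0.0000, hold=0.0000 ⇒ V=0.0000 continue  boundary S*=88.1467
step 6: (k=6,j=0): S=70.9575, (K−S)⁺=24.0325, hold=23.7366 ⇒ V=24.0325 exercise | (k=6,j=1): S=81.9981, (K−S)⁺=12.9919, hold=12.6960 ⇒ V=12.9919 exercise | (k=6,j=2): S=94.7565, (K−S)⁺=0.2335, hold=3.4450 ⇒ V=3.4450 continue | (k=6,j=3): S=109.5000, (K−S)⁺=0.0000, hold=0.0572 ⇒ V=0.0572 continue | (k=6,j=4): S=126.5375, (K−S)⁺=0.0000, hold=0.0000 ⇒ V=0.0000 continue | (k=6,j=5): S=146.2260, (K−S)⁺=0.0000, hold=0.0000 ⇒ V=0.0000 continue | (k=6,j=6): S=168.9779, (K−S)⁺=0.0000, hold=0.0000 ⇒ V=0.0000 continue  boundary S*=81.9981
step 5: (k=5,j=0): S=76.2783, (K−S)⁺=18.7117, hold=18.4158 ⇒ V=18.7117 exercise | (k=5,j=1): S=88.1467, (K−S)⁺=6.8433, hold=8.1593 ⇒ V=8.1593 continue | (k=5,j=2): S=101.8618, (K−S)⁺=0.0000, hold=1.7337 ⇒ V=1.7337 continue | (k=5,j=3): S=117.7109, (K−S)⁺=0.0000, hold=0.0283 ⇒ V=0.0283 continue | (k=5,j=4): S=136.0260, (K−S)⁺=0.0000, hold=0.0000 ⇒ V=0.0000 continue | (k=5,j=5): S=157.1909, (K−S)⁺=0.0000, hold=0.0000 ⇒ V=0.0000 continue  boundary S*=76.2783
step 4: (k=4,j=0): S=81.9981, (K−S)⁺=12.9919, hold=13.3566 ⇒ V=13.3566 continue | (k=4,j=1): S=94.7565, (K−S)⁺=0.2335, hold=4.9085 ⇒ V=4.9085 continue | (k=4,j=2): S=109.5000, (K−S)⁺=0.0000, hold=0.8723 ⇒ V=0.8723 continue | (k=4,j=3): S=126.5375, (K−S)⁺=0.0000, hold=0.0140 ⇒ V=0.0140 continue | (k=4,j=4): S=146.2260, (K−S)⁺=0.0000, hold=0.0000 ⇒ V=0.0000 continue  boundary S*=-
step 3: (k=3,j=0): S=88.1467, (K−S)⁺=6.8433, hold=9.0744 ⇒ V=9.0744 continue | (k=3,j=1): S=101.8618, (K−S)⁺=0.0000, hold=2.8672 ⇒ V=2.8672 continue | (k=3,j=2): S=117.7109, (K−S)⁺=0.0000, hold=0.4388 ⇒ V=0.4388 continue | (k=3,j=3): S=136.0260, (K−S)⁺=0.0000, hold=0.0069 ⇒ V=0.0069 continue  boundary S*=-
step 2: (k=2,j=0): S=94.7565, (K−S)⁺=0.2335, hold=5.9304 ⇒ V=5.9304 continue | (k=2,j=1): S=109.5000, (K−S)⁺=0.0000, hold=1.6393 ⇒ V=1.6393 continue | (k=2,j=2): S=126.5375, (K−S)⁺=0.0000, hold=0.2206 ⇒ V=0.2206 continue  boundary S*=-
step 1: (k=1,j=0): S=101.8618, (K−S)⁺=0.0000, hold=3.7580 ⇒ V=3.7580 continue | (k=1,j=1): S=117.7109, (K−S)⁺=0.0000, hold=0.9221 ⇒ V=0.9221 continue  boundary S*=-
step 0: (k=0,j=0): S=109.5000, (K−S)⁺=0.0000, hold=2.3228 ⇒ V=2.3228 continue  boundary S*=-

price = 2.3228
boundary = - - - - - 76.2783 81.9981 88.1467
tree:
2.3228
3.7580 0.9221
5.9304 1.6393 0.2206
9.0744 2.8672 0.4388 0.0069
13.3566 4.9085 0.8723 0.0140 0.0000
18.7117 8.1593 1.7337 0.0283 0.0000 0.0000
24.0325 12.9919 3.4450 0.0572 0.0000 0.0000 0.0000
28.9821 18.7117 6.8433 0.1156 0.0000 0.0000 0.0000 0.0000
33.5865 24.0325 12.9919 0.2335 0.0000 0.0000 0.0000 0.0000 0.0000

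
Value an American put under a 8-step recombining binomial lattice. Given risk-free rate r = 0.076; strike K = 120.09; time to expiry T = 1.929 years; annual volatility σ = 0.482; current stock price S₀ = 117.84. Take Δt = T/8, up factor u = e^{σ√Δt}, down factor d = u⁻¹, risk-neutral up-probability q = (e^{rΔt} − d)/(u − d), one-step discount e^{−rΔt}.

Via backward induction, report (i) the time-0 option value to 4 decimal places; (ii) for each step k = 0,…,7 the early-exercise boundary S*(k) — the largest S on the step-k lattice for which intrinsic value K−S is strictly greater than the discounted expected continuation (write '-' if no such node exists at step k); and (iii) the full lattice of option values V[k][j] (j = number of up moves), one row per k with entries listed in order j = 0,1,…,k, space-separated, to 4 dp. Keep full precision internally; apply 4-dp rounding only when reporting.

price = 24.6198
boundary = - - - 57.9324 73.4027 57.9324 73.4027 93.0042
tree:
24.6198
34.6488 14.6957
47.2470 22.3260 6.9899
62.1576 32.9029 11.7195 2.1316
74.3674 46.6873 19.2267 4.0323 0.1531
84.0038 62.1576 30.6174 7.6186 0.2998 0.0000
91.6093 74.3674 46.6873 14.3753 0.5869 0.0000 0.0000
97.6119 84.0038 62.1576 27.0858 1.1492 0.0000 0.0000 0.0000
102.3493 91.6093 74.3674 46.6873 2.2500 0.0000 0.0000 0.0000 0.0000

Δt=0.24113  u=1.26704  d=0.78924  q=0.47981  discount=0.98184
step 8 (expiry): payoffs max(K−S,0) = 102.3493 91.6093 74.3674 46.6873 2.2500 0.0000 0.0000 0.0000 0.0000
step 7: (k=7,j=0): S=22.4781, (K−S)⁺=97.6119, hold=95.4312 ⇒ V=97.6119 exercise | (k=7,j=1): S=36.0862, (K−S)⁺=84.0038, hold=81.8232 ⇒ V=84.0038 exercise | (k=7,j=2): S=57.9324, (K−S)⁺=62.1576, hold=59.9769 ⇒ V=62.1576 exercise | (k=7,j=3): S=93.0042, (K−S)⁺=27.0858, hold=24.9052 ⇒ V=27.0858 exercise | (k=7,j=4): S=149.3080, (K−S)⁺=0.0000, hold=1.1492 ⇒ V=1.1492 continue | (k=7,j=5): S=239.6977, (K−S)⁺=0.0000, hold=0.0000 ⇒ V=0.0000 continue | (k=7,j=6): S=384.8085, (K−S)⁺=0.0000, hold=0.0000 ⇒ V=0.0000 continue | (k=7,j=7): S=617.7680, (K−S)⁺=0.0000, hold=0.0000 ⇒ V=0.0000 continue  boundary S*=93.0042
step 6: (k=6,j=0): S=28.4807, (K−S)⁺=91.6093, hold=89.4286 ⇒ V=91.6093 exercise | (k=6,j=1): S=45.7226, (K−S)⁺=74.3674, hold=72.1867 ⇒ V=74.3674 exercise | (k=6,j=2): S=73.4027, (K−S)⁺=46.6873, hold=44.5066 ⇒ V=46.6873 exercise | (k=6,j=3): S=117.8400, (K−S)⁺=2.2500, hold=14.3753 ⇒ V=14.3753 continue | (k=6,j=4): S=189.1792, (K−S)⁺=0.0000, hold=0.5869 ⇒ V=0.5869 continue | (k=6,j=5): S=303.7066, (K−S)⁺=0.0000, hold=0.0000 ⇒ V=0.0000 continue | (k=6,j=6): S=487.5678, (K−S)⁺=0.0000, hold=0.0000 ⇒ V=0.0000 continue  boundary S*=73.4027
step 5: (k=5,j=0): S=36.0862, (K−S)⁺=84.0038, hold=81.8232 ⇒ V=84.0038 exercise | (k=5,j=1): S=57.9324, (K−S)⁺=62.1576, hold=59.9769 ⇒ V=62.1576 exercise | (k=5,j=2): S=93.0042, (K−S)⁺=27.0858, hold=30.6174 ⇒ V=30.6174 continue | (k=5,j=3): S=149.3080, (K−S)⁺=0.0000, hold=7.6186 ⇒ V=7.6186 continue | (k=5,j=4): S=239.6977, (K−S)⁺=0.0000, hold=0.2998 ⇒ V=0.2998 continue | (k=5,j=5): S=384.8085, (K−S)⁺=0.0000, hold=0.0000 ⇒ V=0.0000 continue  boundary S*=57.9324
step 4: (k=4,j=0): S=45.7226, (K−S)⁺=74.3674, hold=72.1867 ⇒ V=74.3674 exercise | (k=4,j=1): S=73.4027, (K−S)⁺=46.6873, hold=46.1703 ⇒ V=46.6873 exercise | (k=4,j=2): S=117.8400, (K−S)⁺=2.2500, hold=19.2267 ⇒ V=19.2267 continue | (k=4,j=3): S=189.1792, (K−S)⁺=0.0000, hold=4.0323 ⇒ V=4.0323 continue | (k=4,j=4): S=303.7066, (K−S)⁺=0.0000, hold=0.1531 ⇒ V=0.1531 continue  boundary S*=73.4027
step 3: (k=3,j=0): S=57.9324, (K−S)⁺=62.1576, hold=59.9769 ⇒ V=62.1576 exercise | (k=3,j=1): S=93.0042, (K−S)⁺=27.0858, hold=32.9029 ⇒ V=32.9029 continue | (k=3,j=2): S=149.3080, (K−S)⁺=0.0000, hold=11.7195 ⇒ V=11.7195 continue | (k=3,j=3): S=239.6977, (K−S)⁺=0.0000, hold=2.1316 ⇒ V=2.1316 continue  boundary S*=57.9324
step 2: (k=2,j=0): S=73.4027, (K−S)⁺=46.6873, hold=47.2470 ⇒ V=47.2470 continue | (k=2,j=1): S=117.8400, (K−S)⁺=2.2500, hold=22.3260 ⇒ V=22.3260 continue | (k=2,j=2): S=189.1792, (K−S)⁺=0.0000, hold=6.9899 ⇒ V=6.9899 continue  boundary S*=-
step 1: (k=1,j=0): S=93.0042, (K−S)⁺=27.0858, hold=34.6488 ⇒ V=34.6488 continue | (k=1,j=1): S=149.3080, (K−S)⁺=0.0000, hold=14.6957 ⇒ V=14.6957 continue  boundary S*=-
step 0: (k=0,j=0): S=117.8400, (K−S)⁺=2.2500, hold=24.6198 ⇒ V=24.6198 continue  boundary S*=-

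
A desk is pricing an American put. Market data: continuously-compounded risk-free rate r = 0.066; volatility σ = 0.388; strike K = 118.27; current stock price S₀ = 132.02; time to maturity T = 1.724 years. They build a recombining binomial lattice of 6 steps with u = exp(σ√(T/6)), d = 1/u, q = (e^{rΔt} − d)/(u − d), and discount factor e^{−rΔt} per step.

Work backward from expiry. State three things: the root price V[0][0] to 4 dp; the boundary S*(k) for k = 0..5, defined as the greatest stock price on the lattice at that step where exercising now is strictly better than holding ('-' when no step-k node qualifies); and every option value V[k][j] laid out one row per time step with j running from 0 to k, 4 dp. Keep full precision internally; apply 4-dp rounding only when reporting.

price = 14.0438
boundary = - - - 70.7398 87.0942 70.7398
tree:
14.0438
21.8636 6.5748
32.9121 11.3891 1.8961
47.5302 19.2080 3.8181 0.0000
60.8135 31.1758 7.6885 0.0000 0.0000
71.6026 47.5302 15.4821 0.0000 0.0000 0.0000
80.3657 60.8135 31.1758 0.0000 0.0000 0.0000 0.0000

params: Δt=0.28733 u=1.23119 d=0.81222 q=0.49389 e^(-rΔt)=0.98121
t_6 payoffs: 80.3657 60.8135 31.1758 0.0000 0.0000 0.0000 0.0000
t_5: node(5,0) S=46.6674 payoff=71.6026 vs cont=69.3809 → 71.6026 [stop]  node(5,1) S=70.7398 payoff=47.5302 vs cont=45.3084 → 47.5302 [stop]  node(5,2) S=107.2296 payoff=11.0404 vs cont=15.4821 → 15.4821 [wait]  node(5,3) S=162.5418 payoff=0.0000 vs cont=0.0000 → 0.0000 [wait]  node(5,4) S=246.3856 payoff=0.0000 vs cont=0.0000 → 0.0000 [wait]  node(5,5) S=373.4787 payoff=0.0000 vs cont=0.0000 → 0.0000 [wait]  ⇒ S*(5)=70.7398
t_4: node(4,0) S=57.4565 payoff=60.8135 vs cont=58.5918 → 60.8135 [stop]  node(4,1) S=87.0942 payoff=31.1758 vs cont=31.1065 → 31.1758 [stop]  node(4,2) S=132.0200 payoff=0.0000 vs cont=7.6885 → 7.6885 [wait]  node(4,3) S=200.1199 payoff=0.0000 vs cont=0.0000 → 0.0000 [wait]  node(4,4) S=303.3476 payoff=0.0000 vs cont=0.0000 → 0.0000 [wait]  ⇒ S*(4)=87.0942
t_3: node(3,0) S=70.7398 payoff=47.5302 vs cont=45.3084 → 47.5302 [stop]  node(3,1) S=107.2296 payoff=11.0404 vs cont=19.2080 → 19.2080 [wait]  node(3,2) S=162.5418 payoff=0.0000 vs cont=3.8181 → 3.8181 [wait]  node(3,3) S=246.3856 payoff=0.0000 vs cont=0.0000 → 0.0000 [wait]  ⇒ S*(3)=70.7398
t_2: node(2,0) S=87.0942 payoff=31.1758 vs cont=32.9121 → 32.9121 [wait]  node(2,1) S=132.0200 payoff=0.0000 vs cont=11.3891 → 11.3891 [wait]  node(2,2) S=200.1199 payoff=0.0000 vs cont=1.8961 → 1.8961 [wait]  ⇒ S*(2)=-
t_1: node(1,0) S=107.2296 payoff=11.0404 vs cont=21.8636 → 21.8636 [wait]  node(1,1) S=162.5418 payoff=0.0000 vs cont=6.5748 → 6.5748 [wait]  ⇒ S*(1)=-
t_0: node(0,0) S=132.0200 payoff=0.0000 vs cont=14.0438 → 14.0438 [wait]  ⇒ S*(0)=-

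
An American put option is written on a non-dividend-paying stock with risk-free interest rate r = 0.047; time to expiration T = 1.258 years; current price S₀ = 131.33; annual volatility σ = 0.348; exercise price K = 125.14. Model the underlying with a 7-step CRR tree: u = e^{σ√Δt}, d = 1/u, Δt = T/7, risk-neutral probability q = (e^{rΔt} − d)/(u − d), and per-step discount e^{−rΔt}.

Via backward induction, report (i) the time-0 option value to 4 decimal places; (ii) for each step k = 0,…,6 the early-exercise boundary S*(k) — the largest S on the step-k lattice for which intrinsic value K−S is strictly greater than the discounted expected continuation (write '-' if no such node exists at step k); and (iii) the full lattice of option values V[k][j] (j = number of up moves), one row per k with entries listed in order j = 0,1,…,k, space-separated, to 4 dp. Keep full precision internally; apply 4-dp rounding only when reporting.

price = 14.5201
boundary = - - - 84.3634 72.7920 84.3634 97.7741
tree:
14.5201
21.1855 7.8837
29.9466 12.4986 3.2513
40.7766 19.2732 5.7146 0.7623
52.3480 28.6893 9.8767 1.5127 0.0000
62.3322 40.7766 16.6951 3.0021 0.0000 0.0000
70.9469 52.3480 27.3659 5.9577 0.0000 0.0000 0.0000
78.3801 62.3322 40.7766 11.8233 0.0000 0.0000 0.0000 0.0000

Δt=0.17971, u=1.15896, d=0.86284, q=0.49183, disc=e^(-rΔt)=0.99159
k=7 terminal: V=max(K-S,0) → 78.3801 62.3322 40.7766 11.8233 0.0000 0.0000 0.0000 0.0000
k=6: j=0 S=54.1931 intr=70.9469 cont=69.8944 V=70.9469[EX]; j=1 S=72.7920 intr=52.3480 cont=51.2954 V=52.3480[EX]; j=2 S=97.7741 intr=27.3659 cont=26.3133 V=27.3659[EX]; j=3 S=131.3300 intr=0.0000 cont=5.9577 V=5.9577[hold]; j=4 S=176.4022 intr=0.0000 cont=0.0000 V=0.0000[hold]; j=5 S=236.9431 intr=0.0000 cont=0.0000 V=0.0000[hold]; j=6 S=318.2615 intr=0.0000 cont=0.0000 V=0.0000[hold]  S*(6)=97.7741
k=5: j=0 S=62.8078 intr=62.3322 cont=61.2796 V=62.3322[EX]; j=1 S=84.3634 intr=40.7766 cont=39.7241 V=40.7766[EX]; j=2 S=113.3167 intr=11.8233 cont=16.6951 V=16.6951[hold]; j=3 S=152.2068 intr=0.0000 cont=3.0021 V=3.0021[hold]; j=4 S=204.4438 intr=0.0000 cont=0.0000 V=0.0000[hold]; j=5 S=274.6085 intr=0.0000 cont=0.0000 V=0.0000[hold]  S*(5)=84.3634
k=4: j=0 S=72.7920 intr=52.3480 cont=51.2954 V=52.3480[EX]; j=1 S=97.7741 intr=27.3659 cont=28.6893 V=28.6893[hold]; j=2 S=131.3300 intr=0.0000 cont=9.8767 V=9.8767[hold]; j=3 S=176.4022 intr=0.0000 cont=1.5127 V=1.5127[hold]; j=4 S=236.9431 intr=0.0000 cont=0.0000 V=0.0000[hold]  S*(4)=72.7920
k=3: j=0 S=84.3634 intr=40.7766 cont=40.3695 V=40.7766[EX]; j=1 S=113.3167 intr=11.8233 cont=19.2732 V=19.2732[hold]; j=2 S=152.2068 intr=0.0000 cont=5.7146 V=5.7146[hold]; j=3 S=204.4438 intr=0.0000 cont=0.7623 V=0.7623[hold]  S*(3)=84.3634
k=2: j=0 S=97.7741 intr=27.3659 cont=29.9466 V=29.9466[hold]; j=1 S=131.3300 intr=0.0000 cont=12.4986 V=12.4986[hold]; j=2 S=176.4022 intr=0.0000 cont=3.2513 V=3.2513[hold]  S*(2)=-
k=1: j=0 S=113.3167 intr=11.8233 cont=21.1855 V=21.1855[hold]; j=1 S=152.2068 intr=0.0000 cont=7.8837 V=7.8837[hold]  S*(1)=-
k=0: j=0 S=131.3300 intr=0.0000 cont=14.5201 V=14.5201[hold]  S*(0)=-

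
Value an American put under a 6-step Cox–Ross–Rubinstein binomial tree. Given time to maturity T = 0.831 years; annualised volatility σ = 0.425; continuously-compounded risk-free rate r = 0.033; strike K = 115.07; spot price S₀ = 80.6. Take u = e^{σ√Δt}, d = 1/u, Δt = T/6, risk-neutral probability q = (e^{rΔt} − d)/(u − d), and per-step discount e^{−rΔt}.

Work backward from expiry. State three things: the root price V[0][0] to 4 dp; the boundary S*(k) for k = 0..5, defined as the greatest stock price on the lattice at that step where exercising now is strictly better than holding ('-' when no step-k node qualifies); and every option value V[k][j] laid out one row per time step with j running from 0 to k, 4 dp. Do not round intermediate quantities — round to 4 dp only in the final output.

price = 36.3959
boundary = - 68.8089 58.7427 68.8089 80.6000 94.4117
tree:
36.3959
46.2611 25.8415
56.3273 35.3567 15.5723
64.9209 46.2611 23.6437 6.8001
72.2573 56.3273 34.4700 11.9039 1.2237
78.5205 64.9209 46.2611 20.6583 2.3414 0.0000
83.8674 72.2573 56.3273 34.4700 4.4798 0.0000 0.0000

Δt=0.13850  u=1.17136  d=0.85371  q=0.47496  discount=0.99544
step 6 (expiry): payoffs max(K−S,0) = 83.8674 72.2573 56.3273 34.4700 4.4798 0.0000 0.0000
step 5: (k=5,j=0): S=36.5495, (K−S)⁺=78.5205, hold=77.9958 ⇒ V=78.5205 exercise | (k=5,j=1): S=50.1491, (K−S)⁺=64.9209, hold=64.3962 ⇒ V=64.9209 exercise | (k=5,j=2): S=68.8089, (K−S)⁺=46.2611, hold=45.7364 ⇒ V=46.2611 exercise | (k=5,j=3): S=94.4117, (K−S)⁺=20.6583, hold=20.1336 ⇒ V=20.6583 exercise | (k=5,j=4): S=129.5410, (K−S)⁺=0.0000, hold=2.3414 ⇒ V=2.3414 continue | (k=5,j=5): S=177.7414, (K−S)⁺=0.0000, hold=0.0000 ⇒ V=0.0000 continue  boundary S*=94.4117
step 4: (k=4,j=0): S=42.8127, (K−S)⁺=72.2573, hold=71.7326 ⇒ V=72.2573 exercise | (k=4,j=1): S=58.7427, (K−S)⁺=56.3273, hold=55.8026 ⇒ V=56.3273 exercise | (k=4,j=2): S=80.6000, (K−S)⁺=34.4700, hold=33.9453 ⇒ V=34.4700 exercise | (k=4,j=3): S=110.5902, (K−S)⁺=4.4798, hold=11.9039 ⇒ V=11.9039 continue | (k=4,j=4): S=151.7393, (K−S)⁺=0.0000, hold=1.2237 ⇒ V=1.2237 continue  boundary S*=80.6000
step 3: (k=3,j=0): S=50.1491, (K−S)⁺=64.9209, hold=64.3962 ⇒ V=64.9209 exercise | (k=3,j=1): S=68.8089, (K−S)⁺=46.2611, hold=45.7364 ⇒ V=46.2611 exercise | (k=3,j=2): S=94.4117, (K−S)⁺=20.6583, hold=23.6437 ⇒ V=23.6437 continue | (k=3,j=3): S=129.5410, (K−S)⁺=0.0000, hold=6.8001 ⇒ V=6.8001 continue  boundary S*=68.8089
step 2: (k=2,j=0): S=58.7427, (K−S)⁺=56.3273, hold=55.8026 ⇒ V=56.3273 exercise | (k=2,j=1): S=80.6000, (K−S)⁺=34.4700, hold=35.3567 ⇒ V=35.3567 continue | (k=2,j=2): S=110.5902, (K−S)⁺=4.4798, hold=15.5723 ⇒ V=15.5723 continue  boundary S*=58.7427
step 1: (k=1,j=0): S=68.8089, (K−S)⁺=46.2611, hold=46.1557 ⇒ V=46.2611 exercise | (k=1,j=1): S=94.4117, (K−S)⁺=20.6583, hold=25.8415 ⇒ V=25.8415 continue  boundary S*=68.8089
step 0: (k=0,j=0): S=80.6000, (K−S)⁺=34.4700, hold=36.3959 ⇒ V=36.3959 continue  boundary S*=-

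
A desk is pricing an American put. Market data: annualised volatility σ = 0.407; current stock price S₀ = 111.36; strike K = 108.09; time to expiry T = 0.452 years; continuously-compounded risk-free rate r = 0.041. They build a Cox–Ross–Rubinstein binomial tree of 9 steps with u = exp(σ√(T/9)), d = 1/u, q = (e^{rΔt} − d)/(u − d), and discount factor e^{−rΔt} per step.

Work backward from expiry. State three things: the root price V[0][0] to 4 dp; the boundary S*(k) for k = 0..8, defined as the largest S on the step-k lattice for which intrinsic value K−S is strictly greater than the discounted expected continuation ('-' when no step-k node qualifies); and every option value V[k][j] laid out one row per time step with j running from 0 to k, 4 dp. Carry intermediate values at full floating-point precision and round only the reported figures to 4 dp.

price = 9.8231
boundary = - - - - 77.3181 70.5780 77.3181 84.7019 92.7909
tree:
9.8231
13.6698 5.8367
18.5032 8.6665 2.8981
24.2771 12.5355 4.6519 1.0740
30.7719 17.5788 7.3075 1.8909 0.2231
37.5120 23.7641 11.1765 3.2871 0.4371 0.0000
43.6646 30.7719 16.5265 5.6218 0.8562 0.0000 0.0000
49.2808 37.5120 23.3881 9.4114 1.6774 0.0000 0.0000 0.0000
54.4074 43.6646 30.7719 15.2991 3.2861 0.0000 0.0000 0.0000 0.0000
59.0872 49.2808 37.5120 23.3881 6.4377 0.0000 0.0000 0.0000 0.0000 0.0000

Δt=0.05022, u=1.09550, d=0.91283, q=0.48850, disc=e^(-rΔt)=0.99794
k=9 terminal: V=max(K-S,0) → 59.0872 49.2808 37.5120 23.3881 6.4377 0.0000 0.0000 0.0000 0.0000 0.0000
k=8: j=0 S=53.6826 intr=54.4074 cont=54.1851 V=54.4074[EX]; j=1 S=64.4254 intr=43.6646 cont=43.4422 V=43.6646[EX]; j=2 S=77.3181 intr=30.7719 cont=30.5495 V=30.7719[EX]; j=3 S=92.7909 intr=15.2991 cont=15.0768 V=15.2991[EX]; j=4 S=111.3600 intr=0.0000 cont=3.2861 V=3.2861[hold]; j=5 S=133.6452 intr=0.0000 cont=0.0000 V=0.0000[hold]; j=6 S=160.3900 intr=0.0000 cont=0.0000 V=0.0000[hold]; j=7 S=192.4869 intr=0.0000 cont=0.0000 V=0.0000[hold]; j=8 S=231.0070 intr=0.0000 cont=0.0000 V=0.0000[hold]  S*(8)=92.7909
k=7: j=0 S=58.8092 intr=49.2808 cont=49.0585 V=49.2808[EX]; j=1 S=70.5780 intr=37.5120 cont=37.2897 V=37.5120[EX]; j=2 S=84.7019 intr=23.3881 cont=23.1657 V=23.3881[EX]; j=3 S=101.6523 intr=6.4377 cont=9.4114 V=9.4114[hold]; j=4 S=121.9948 intr=0.0000 cont=1.6774 V=1.6774[hold]; j=5 S=146.4081 intr=0.0000 cont=0.0000 V=0.0000[hold]; j=6 S=175.7070 intr=0.0000 cont=0.0000 V=0.0000[hold]; j=7 S=210.8692 intr=0.0000 cont=0.0000 V=0.0000[hold]  S*(7)=84.7019
k=6: j=0 S=64.4254 intr=43.6646 cont=43.4422 V=43.6646[EX]; j=1 S=77.3181 intr=30.7719 cont=30.5495 V=30.7719[EX]; j=2 S=92.7909 intr=15.2991 cont=16.5265 V=16.5265[hold]; j=3 S=111.3600 intr=0.0000 cont=5.6218 V=5.6218[hold]; j=4 S=133.6452 intr=0.0000 cont=0.8562 V=0.8562[hold]; j=5 S=160.3900 intr=0.0000 cont=0.0000 V=0.0000[hold]; j=6 S=192.4869 intr=0.0000 cont=0.0000 V=0.0000[hold]  S*(6)=77.3181
k=5: j=0 S=70.5780 intr=37.5120 cont=37.2897 V=37.5120[EX]; j=1 S=84.7019 intr=23.3881 cont=23.7641 V=23.7641[hold]; j=2 S=101.6523 intr=6.4377 cont=11.1765 V=11.1765[hold]; j=3 S=121.9948 intr=0.0000 cont=3.2871 V=3.2871[hold]; j=4 S=146.4081 intr=0.0000 cont=0.4371 V=0.4371[hold]; j=5 S=175.7070 intr=0.0000 cont=0.0000 V=0.0000[hold]  S*(5)=70.5780
k=4: j=0 S=77.3181 intr=30.7719 cont=30.7328 V=30.7719[EX]; j=1 S=92.7909 intr=15.2991 cont=17.5788 V=17.5788[hold]; j=2 S=111.3600 intr=0.0000 cont=7.3075 V=7.3075[hold]; j=3 S=133.6452 intr=0.0000 cont=1.8909 V=1.8909[hold]; j=4 S=160.3900 intr=0.0000 cont=0.2231 V=0.2231[hold]  S*(4)=77.3181
k=3: j=0 S=84.7019 intr=23.3881 cont=24.2771 V=24.2771[hold]; j=1 S=101.6523 intr=6.4377 cont=12.5355 V=12.5355[hold]; j=2 S=121.9948 intr=0.0000 cont=4.6519 V=4.6519[hold]; j=3 S=146.4081 intr=0.0000 cont=1.0740 V=1.0740[hold]  S*(3)=-
k=2: j=0 S=92.7909 intr=15.2991 cont=18.5032 V=18.5032[hold]; j=1 S=111.3600 intr=0.0000 cont=8.6665 V=8.6665[hold]; j=2 S=133.6452 intr=0.0000 cont=2.8981 V=2.8981[hold]  S*(2)=-
k=1: j=0 S=101.6523 intr=6.4377 cont=13.6698 V=13.6698[hold]; j=1 S=121.9948 intr=0.0000 cont=5.8367 V=5.8367[hold]  S*(1)=-
k=0: j=0 S=111.3600 intr=0.0000 cont=9.8231 V=9.8231[hold]  S*(0)=-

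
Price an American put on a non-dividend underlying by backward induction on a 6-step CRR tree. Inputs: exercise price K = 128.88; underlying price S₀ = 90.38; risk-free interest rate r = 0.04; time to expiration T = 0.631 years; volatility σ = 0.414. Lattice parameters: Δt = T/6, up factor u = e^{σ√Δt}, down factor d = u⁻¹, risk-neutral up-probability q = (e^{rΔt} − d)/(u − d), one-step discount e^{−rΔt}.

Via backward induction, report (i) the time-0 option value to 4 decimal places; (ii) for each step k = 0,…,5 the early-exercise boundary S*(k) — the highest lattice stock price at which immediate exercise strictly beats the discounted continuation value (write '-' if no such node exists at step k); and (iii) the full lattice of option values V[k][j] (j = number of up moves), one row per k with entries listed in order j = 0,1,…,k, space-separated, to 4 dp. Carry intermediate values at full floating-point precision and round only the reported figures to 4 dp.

params: Δt=0.10517 u=1.14369 d=0.87436 q=0.48214 e^(-rΔt)=0.99580
t_6 payoffs: 88.4943 76.0546 59.7833 38.5000 10.6610 0.0000 0.0000
t_5: node(5,0) S=46.1887 payoff=82.6913 vs cont=82.1503 → 82.6913 [stop]  node(5,1) S=60.4157 payoff=68.4643 vs cont=67.9232 → 68.4643 [stop]  node(5,2) S=79.0251 payoff=49.8549 vs cont=49.3139 → 49.8549 [stop]  node(5,3) S=103.3665 payoff=25.5135 vs cont=24.9725 → 25.5135 [stop]  node(5,4) S=135.2056 payoff=0.0000 vs cont=5.4978 → 5.4978 [wait]  node(5,5) S=176.8517 payoff=0.0000 vs cont=0.0000 → 0.0000 [wait]  ⇒ S*(5)=103.3665
t_4: node(4,0) S=52.8254 payoff=76.0546 vs cont=75.5136 → 76.0546 [stop]  node(4,1) S=69.0967 payoff=59.7833 vs cont=59.2422 → 59.7833 [stop]  node(4,2) S=90.3800 payoff=38.5000 vs cont=37.9590 → 38.5000 [stop]  node(4,3) S=118.2190 payoff=10.6610 vs cont=15.7966 → 15.7966 [wait]  node(4,4) S=154.6329 payoff=0.0000 vs cont=2.8351 → 2.8351 [wait]  ⇒ S*(4)=90.3800
t_3: node(3,0) S=60.4157 payoff=68.4643 vs cont=67.9232 → 68.4643 [stop]  node(3,1) S=79.0251 payoff=49.8549 vs cont=49.3139 → 49.8549 [stop]  node(3,2) S=103.3665 payoff=25.5135 vs cont=27.4381 → 27.4381 [wait]  node(3,3) S=135.2056 payoff=0.0000 vs cont=9.5073 → 9.5073 [wait]  ⇒ S*(3)=79.0251
t_2: node(2,0) S=69.0967 payoff=59.7833 vs cont=59.2422 → 59.7833 [stop]  node(2,1) S=90.3800 payoff=38.5000 vs cont=38.8830 → 38.8830 [wait]  node(2,2) S=118.2190 payoff=10.6610 vs cont=18.7141 → 18.7141 [wait]  ⇒ S*(2)=69.0967
t_1: node(1,0) S=79.0251 payoff=49.8549 vs cont=49.4978 → 49.8549 [stop]  node(1,1) S=103.3665 payoff=25.5135 vs cont=29.0364 → 29.0364 [wait]  ⇒ S*(1)=79.0251
t_0: node(0,0) S=90.3800 payoff=38.5000 vs cont=39.6504 → 39.6504 [wait]  ⇒ S*(0)=-

price = 39.6504
boundary = - 79.0251 69.0967 79.0251 90.3800 103.3665
tree:
39.6504
49.8549 29.0364
59.7833 38.8830 18.7141
68.4643 49.8549 27.4381 9.5073
76.0546 59.7833 38.5000 15.7966 2.8351
82.6913 68.4643 49.8549 25.5135 5.4978 0.0000
88.4943 76.0546 59.7833 38.5000 10.6610 0.0000 0.0000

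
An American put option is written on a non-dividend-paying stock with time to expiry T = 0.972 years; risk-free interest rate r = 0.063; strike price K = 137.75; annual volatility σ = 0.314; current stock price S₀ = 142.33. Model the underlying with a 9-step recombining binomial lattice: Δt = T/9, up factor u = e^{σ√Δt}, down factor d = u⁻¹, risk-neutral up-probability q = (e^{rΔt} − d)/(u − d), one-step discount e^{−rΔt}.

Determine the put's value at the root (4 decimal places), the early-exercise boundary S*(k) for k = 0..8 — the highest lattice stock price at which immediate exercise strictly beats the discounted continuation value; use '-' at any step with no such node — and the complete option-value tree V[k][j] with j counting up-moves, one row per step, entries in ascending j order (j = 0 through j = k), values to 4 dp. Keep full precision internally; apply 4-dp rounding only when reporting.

price = 12.1926
boundary = - - - - 94.1966 104.4361 94.1966 104.4361 115.7886
tree:
12.1926
17.5709 7.1320
24.6001 10.9790 3.4909
33.3344 16.4465 5.8156 1.2797
43.5534 23.8561 9.4700 2.3438 0.2632
52.7889 33.3139 14.9897 4.2354 0.5378 0.0000
61.1189 43.5534 22.8838 7.5229 1.0990 0.0000 0.0000
68.6322 52.7889 33.3139 13.0597 2.2455 0.0000 0.0000 0.0000
75.4089 61.1189 43.5534 21.9614 4.5881 0.0000 0.0000 0.0000 0.0000
81.5212 68.6322 52.7889 33.3139 9.3748 0.0000 0.0000 0.0000 0.0000 0.0000

Δt=0.10800  u=1.10870  d=0.90195  q=0.50725  discount=0.99322
step 9 (expiry): payoffs max(K−S,0) = 81.5212 68.6322 52.7889 33.3139 9.3748 0.0000 0.0000 0.0000 0.0000 0.0000
step 8: (k=8,j=0): S=62.3411, (K−S)⁺=75.4089, hold=74.4748 ⇒ V=75.4089 exercise | (k=8,j=1): S=76.6311, (K−S)⁺=61.1189, hold=60.1849 ⇒ V=61.1189 exercise | (k=8,j=2): S=94.1966, (K−S)⁺=43.5534, hold=42.6193 ⇒ V=43.5534 exercise | (k=8,j=3): S=115.7886, (K−S)⁺=21.9614, hold=21.0273 ⇒ V=21.9614 exercise | (k=8,j=4): S=142.3300, (K−S)⁺=0.0000, hold=4.5881 ⇒ V=4.5881 continue | (k=8,j=5): S=174.9552, (K−S)⁺=0.0000, hold=0.0000 ⇒ V=0.0000 continue | (k=8,j=6): S=215.0589, (K−S)⁺=0.0000, hold=0.0000 ⇒ V=0.0000 continue | (k=8,j=7): S=264.3553, (K−S)⁺=0.0000, hold=0.0000 ⇒ V=0.0000 continue | (k=8,j=8): S=324.9514, (K−S)⁺=0.0000, hold=0.0000 ⇒ V=0.0000 continue  boundary S*=115.7886
step 7: (k=7,j=0): S=69.1178, (K−S)⁺=68.6322, hold=67.6982 ⇒ V=68.6322 exercise | (k=7,j=1): S=84.9611, (K−S)⁺=52.7889, hold=51.8548 ⇒ V=52.7889 exercise | (k=7,j=2): S=104.4361, (K−S)⁺=33.3139, hold=32.3798 ⇒ V=33.3139 exercise | (k=7,j=3): S=128.3752, (K−S)⁺=9.3748, hold=13.0597 ⇒ V=13.0597 continue | (k=7,j=4): S=157.8017, (K−S)⁺=0.0000, hold=2.2455 ⇒ V=2.2455 continue | (k=7,j=5): S=193.9734, (K−S)⁺=0.0000, hold=0.0000 ⇒ V=0.0000 continue | (k=7,j=6): S=238.4365, (K−S)⁺=0.0000, hold=0.0000 ⇒ V=0.0000 continue | (k=7,j=7): S=293.0915, (K−S)⁺=0.0000, hold=0.0000 ⇒ V=0.0000 continue  boundary S*=104.4361
step 6: (k=6,j=0): S=76.6311, (K−S)⁺=61.1189, hold=60.1849 ⇒ V=61.1189 exercise | (k=6,j=1): S=94.1966, (K−S)⁺=43.5534, hold=42.6193 ⇒ V=43.5534 exercise | (k=6,j=2): S=115.7886, (K−S)⁺=21.9614, hold=22.8838 ⇒ V=22.8838 continue | (k=6,j=3): S=142.3300, (K−S)⁺=0.0000, hold=7.5229 ⇒ V=7.5229 continue | (k=6,j=4): S=174.9552, (K−S)⁺=0.0000, hold=1.0990 ⇒ V=1.0990 continue | (k=6,j=5): S=215.0589, (K−S)⁺=0.0000, hold=0.0000 ⇒ V=0.0000 continue | (k=6,j=6): S=264.3553, (K−S)⁺=0.0000, hold=0.0000 ⇒ V=0.0000 continue  boundary S*=94.1966
step 5: (k=5,j=0): S=84.9611, (K−S)⁺=52.7889, hold=51.8548 ⇒ V=52.7889 exercise | (k=5,j=1): S=104.4361, (K−S)⁺=33.3139, hold=32.8445 ⇒ V=33.3139 exercise | (k=5,j=2): S=128.3752, (K−S)⁺=9.3748, hold=14.9897 ⇒ V=14.9897 continue | (k=5,j=3): S=157.8017, (K−S)⁺=0.0000, hold=4.2354 ⇒ V=4.2354 continue | (k=5,j=4): S=193.9734, (K−S)⁺=0.0000, hold=0.5378 ⇒ V=0.5378 continue | (k=5,j=5): S=238.4365, (K−S)⁺=0.0000, hold=0.0000 ⇒ V=0.0000 continue  boundary S*=104.4361
step 4: (k=4,j=0): S=94.1966, (K−S)⁺=43.5534, hold=42.6193 ⇒ V=43.5534 exercise | (k=4,j=1): S=115.7886, (K−S)⁺=21.9614, hold=23.8561 ⇒ V=23.8561 continue | (k=4,j=2): S=142.3300, (K−S)⁺=0.0000, hold=9.4700 ⇒ V=9.4700 continue | (k=4,j=3): S=174.9552, (K−S)⁺=0.0000, hold=2.3438 ⇒ V=2.3438 continue | (k=4,j=4): S=215.0589, (K−S)⁺=0.0000, hold=0.2632 ⇒ V=0.2632 continue  boundary S*=94.1966
step 3: (k=3,j=0): S=104.4361, (K−S)⁺=33.3139, hold=33.3344 ⇒ V=33.3344 continue | (k=3,j=1): S=128.3752, (K−S)⁺=9.3748, hold=16.4465 ⇒ V=16.4465 continue | (k=3,j=2): S=157.8017, (K−S)⁺=0.0000, hold=5.8156 ⇒ V=5.8156 continue | (k=3,j=3): S=193.9734, (K−S)⁺=0.0000, hold=1.2797 ⇒ V=1.2797 continue  boundary S*=-
step 2: (k=2,j=0): S=115.7886, (K−S)⁺=21.9614, hold=24.6001 ⇒ V=24.6001 continue | (k=2,j=1): S=142.3300, (K−S)⁺=0.0000, hold=10.9790 ⇒ V=10.9790 continue | (k=2,j=2): S=174.9552, (K−S)⁺=0.0000, hold=3.4909 ⇒ V=3.4909 continue  boundary S*=-
step 1: (k=1,j=0): S=128.3752, (K−S)⁺=9.3748, hold=17.5709 ⇒ V=17.5709 continue | (k=1,j=1): S=157.8017, (K−S)⁺=0.0000, hold=7.1320 ⇒ V=7.1320 continue  boundary S*=-
step 0: (k=0,j=0): S=142.3300, (K−S)⁺=0.0000, hold=12.1926 ⇒ V=12.1926 continue  boundary S*=-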